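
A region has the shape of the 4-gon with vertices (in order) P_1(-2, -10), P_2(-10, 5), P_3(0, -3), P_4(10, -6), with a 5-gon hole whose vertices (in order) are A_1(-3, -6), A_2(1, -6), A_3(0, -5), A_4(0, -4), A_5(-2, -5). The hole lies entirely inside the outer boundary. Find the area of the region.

Outer boundary:
Σ = (-110) + (30) + (30) + (-112) = -162
Area = |Σ|/2 = 81.
Hole:
Cross-terms: 24, -5, 0, -8, -3  ⇒  Σ = 8
Area = |Σ|/2 = 4.
Net area = 81 − 4 = 77.

77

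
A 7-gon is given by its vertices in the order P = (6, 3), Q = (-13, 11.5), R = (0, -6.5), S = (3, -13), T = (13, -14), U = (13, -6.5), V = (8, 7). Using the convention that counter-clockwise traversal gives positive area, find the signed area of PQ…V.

280.75

Apply the shoelace formula: 2A = Σ (x_i·y_{i+1} − x_{i+1}·y_i), indices taken mod 7.
P→Q: (6)(11.5) − (-13)(3) = 108
Q→R: (-13)(-6.5) − (0)(11.5) = 84.5
R→S: (0)(-13) − (3)(-6.5) = 19.5
S→T: (3)(-14) − (13)(-13) = 127
T→U: (13)(-6.5) − (13)(-14) = 97.5
U→V: (13)(7) − (8)(-6.5) = 143
V→P: (8)(3) − (6)(7) = -18
Σ = 561.5
Signed area = Σ/2 = 280.75 (positive ⇒ counter-clockwise traversal).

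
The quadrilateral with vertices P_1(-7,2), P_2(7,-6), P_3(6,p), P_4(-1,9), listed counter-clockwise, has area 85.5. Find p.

-1

The doubled signed area Σ (x_i y_{i+1} − x_{i+1} y_i) is linear in p.
With p=0 it equals 179; the coefficient of p is 8 (from the two edges through P_3).
So 8·p + 179 = 2·85.5 = 171 ⇒ p = -1.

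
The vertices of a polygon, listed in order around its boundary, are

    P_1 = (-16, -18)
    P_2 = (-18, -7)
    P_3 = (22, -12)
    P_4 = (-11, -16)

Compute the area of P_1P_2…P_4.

192

Apply the shoelace formula: 2A = Σ (x_i·y_{i+1} − x_{i+1}·y_i), indices taken mod 4.
Σ = (-212) + (370) + (-484) + (-58) = -384
Area = |Σ|/2 = 192.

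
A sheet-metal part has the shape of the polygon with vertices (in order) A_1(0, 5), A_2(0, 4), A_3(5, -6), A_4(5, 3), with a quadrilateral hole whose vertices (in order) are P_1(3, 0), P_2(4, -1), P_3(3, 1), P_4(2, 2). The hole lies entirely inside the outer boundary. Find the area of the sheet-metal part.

24

Outer boundary:
Apply Gauss's area formula: 2A = Σ (x_i·y_{i+1} − x_{i+1}·y_i), indices taken mod 4.
Σ = (0) + (-20) + (45) + (25) = 50
Area = |Σ|/2 = 25.
Hole:
Apply the surveyor's formula: 2A = Σ (x_i·y_{i+1} − x_{i+1}·y_i), indices taken mod 4.
Σ = (-3) + (7) + (4) + (-6) = 2
Area = |Σ|/2 = 1.
Net area = 25 − 1 = 24.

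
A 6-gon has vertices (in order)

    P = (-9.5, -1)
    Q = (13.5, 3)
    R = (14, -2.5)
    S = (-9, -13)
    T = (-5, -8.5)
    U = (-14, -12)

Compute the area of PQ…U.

Apply the surveyor's formula: 2A = Σ (x_i·y_{i+1} − x_{i+1}·y_i), indices taken mod 6.
P→Q: (-9.5)(3) − (13.5)(-1) = -15
Q→R: (13.5)(-2.5) − (14)(3) = -75.75
R→S: (14)(-13) − (-9)(-2.5) = -204.5
S→T: (-9)(-8.5) − (-5)(-13) = 11.5
T→U: (-5)(-12) − (-14)(-8.5) = -59
U→P: (-14)(-1) − (-9.5)(-12) = -100
Σ = -442.75
Area = |Σ|/2 = 221.375.

221.375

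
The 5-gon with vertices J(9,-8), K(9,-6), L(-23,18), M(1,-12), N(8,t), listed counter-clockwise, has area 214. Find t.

-12

Write out the shoelace sum; only the two edges meeting at N involve t:
2·Area = [(1·t − 8·(-12)) + (8·(-8) − 9·t)] + 300
       = -8·t + 332 = 428
⇒ t = -12.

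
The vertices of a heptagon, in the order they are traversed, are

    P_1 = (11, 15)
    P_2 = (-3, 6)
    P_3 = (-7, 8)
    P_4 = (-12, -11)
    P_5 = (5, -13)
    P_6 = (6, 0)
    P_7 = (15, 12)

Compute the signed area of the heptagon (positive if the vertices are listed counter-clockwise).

Cross-terms: 111, 18, 173, 211, 78, 72, 93  ⇒  Σ = 756
Signed area = Σ/2 = 378 (positive ⇒ counter-clockwise traversal).

378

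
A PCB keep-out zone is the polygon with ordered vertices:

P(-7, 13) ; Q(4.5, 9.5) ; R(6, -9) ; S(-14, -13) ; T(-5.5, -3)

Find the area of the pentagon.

274.25

Apply Gauss's area formula: 2A = Σ (x_i·y_{i+1} − x_{i+1}·y_i), indices taken mod 5.
P→Q: (-7)(9.5) − (4.5)(13) = -125
Q→R: (4.5)(-9) − (6)(9.5) = -97.5
R→S: (6)(-13) − (-14)(-9) = -204
S→T: (-14)(-3) − (-5.5)(-13) = -29.5
T→P: (-5.5)(13) − (-7)(-3) = -92.5
Σ = -548.5
Area = |Σ|/2 = 274.25.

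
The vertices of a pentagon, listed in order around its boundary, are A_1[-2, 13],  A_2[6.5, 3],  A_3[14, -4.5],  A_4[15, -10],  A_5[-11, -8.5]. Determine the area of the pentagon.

315.875

Cross-terms: -90.5, -71.25, -72.5, -237.5, -160  ⇒  Σ = -631.75
Area = |Σ|/2 = 315.875.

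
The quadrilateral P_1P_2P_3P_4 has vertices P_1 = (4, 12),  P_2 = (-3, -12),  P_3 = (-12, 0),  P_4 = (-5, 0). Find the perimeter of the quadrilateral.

|P_1P_2| = √((-7)² + (-24)²) = √625 = 25
|P_2P_3| = √((-9)² + (12)²) = √225 = 15
|P_3P_4| = √((7)² + (0)²) = √49 = 7
|P_4P_1| = √((9)² + (12)²) = √225 = 15
Perimeter = 25 + 15 + 7 + 15 = 62.

62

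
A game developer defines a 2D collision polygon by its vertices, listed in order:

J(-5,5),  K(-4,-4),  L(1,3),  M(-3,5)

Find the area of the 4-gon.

Σ = (40) + (-8) + (14) + (10) = 56
Area = |Σ|/2 = 28.

28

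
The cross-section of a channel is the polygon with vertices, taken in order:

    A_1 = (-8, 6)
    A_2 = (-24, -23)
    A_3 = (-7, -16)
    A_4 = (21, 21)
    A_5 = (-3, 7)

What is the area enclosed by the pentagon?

Apply the shoelace formula: 2A = Σ (x_i·y_{i+1} − x_{i+1}·y_i), indices taken mod 5.
A_1→A_2: (-8)(-23) − (-24)(6) = 328
A_2→A_3: (-24)(-16) − (-7)(-23) = 223
A_3→A_4: (-7)(21) − (21)(-16) = 189
A_4→A_5: (21)(7) − (-3)(21) = 210
A_5→A_1: (-3)(6) − (-8)(7) = 38
Σ = 988
Area = |Σ|/2 = 494.

494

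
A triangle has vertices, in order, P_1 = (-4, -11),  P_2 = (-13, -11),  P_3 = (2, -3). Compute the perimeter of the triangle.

36

|P_1P_2| = √((-9)² + (0)²) = √81 = 9
|P_2P_3| = √((15)² + (8)²) = √289 = 17
|P_3P_1| = √((-6)² + (-8)²) = √100 = 10
Perimeter = 9 + 17 + 10 = 36.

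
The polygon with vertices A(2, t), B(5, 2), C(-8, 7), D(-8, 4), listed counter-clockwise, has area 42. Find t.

-1

The doubled signed area Σ (x_i y_{i+1} − x_{i+1} y_i) is linear in t.
With t=0 it equals 71; the coefficient of t is -13 (from the two edges through A).
So -13·t + 71 = 2·42 = 84 ⇒ t = -1.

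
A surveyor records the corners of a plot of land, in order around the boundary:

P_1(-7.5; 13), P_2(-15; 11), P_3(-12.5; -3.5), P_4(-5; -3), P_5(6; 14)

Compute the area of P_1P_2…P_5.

Apply the shoelace formula: 2A = Σ (x_i·y_{i+1} − x_{i+1}·y_i), indices taken mod 5.
Σ = (112.5) + (190) + (20) + (-52) + (183) = 453.5
Area = |Σ|/2 = 226.75.

226.75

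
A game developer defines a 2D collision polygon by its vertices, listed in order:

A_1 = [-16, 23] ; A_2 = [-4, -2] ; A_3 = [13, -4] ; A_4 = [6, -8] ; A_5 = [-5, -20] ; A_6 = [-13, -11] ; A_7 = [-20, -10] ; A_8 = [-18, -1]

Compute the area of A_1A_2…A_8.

479.5

Cross-terms: 124, 42, -80, -160, -205, -90, -160, -430  ⇒  Σ = -959
Area = |Σ|/2 = 479.5.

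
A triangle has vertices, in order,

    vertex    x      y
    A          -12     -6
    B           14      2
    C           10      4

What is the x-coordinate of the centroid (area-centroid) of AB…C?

4

Apply the surveyor's formula. First the cross-terms c_i = x_i·y_{i+1} − x_{i+1}·y_i:
  60, 36, -12  ⇒  2A = 84, A = 42.
Then Σ (x_i + x_{i+1})·c_i = 1008, so x̄ = 1008 / (6·42) = 4.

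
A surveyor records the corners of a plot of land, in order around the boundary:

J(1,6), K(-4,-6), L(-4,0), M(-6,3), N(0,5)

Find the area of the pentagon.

26.5

Cross-terms: 18, -24, -12, -30, -5  ⇒  Σ = -53
Area = |Σ|/2 = 26.5.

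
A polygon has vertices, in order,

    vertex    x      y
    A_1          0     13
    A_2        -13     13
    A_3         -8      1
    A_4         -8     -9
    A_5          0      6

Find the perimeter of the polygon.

60

|A_1A_2| = √((-13)² + (0)²) = √169 = 13
|A_2A_3| = √((5)² + (-12)²) = √169 = 13
|A_3A_4| = √((0)² + (-10)²) = √100 = 10
|A_4A_5| = √((8)² + (15)²) = √289 = 17
|A_5A_1| = √((0)² + (7)²) = √49 = 7
Perimeter = 13 + 13 + 10 + 17 + 7 = 60.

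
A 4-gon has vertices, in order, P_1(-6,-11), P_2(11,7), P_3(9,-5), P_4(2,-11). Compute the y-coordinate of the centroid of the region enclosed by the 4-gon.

-13/3

Apply Gauss's area formula. First the cross-terms c_i = x_i·y_{i+1} − x_{i+1}·y_i:
  79, -118, -89, -88  ⇒  2A = -216, A = -108.
Then Σ (y_i + y_{i+1})·c_i = 2808, so ȳ = 2808 / (6·(-108)) = -13/3.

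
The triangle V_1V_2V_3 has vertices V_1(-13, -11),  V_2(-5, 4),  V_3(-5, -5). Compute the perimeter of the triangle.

36

|V_1V_2| = √((8)² + (15)²) = √289 = 17
|V_2V_3| = √((0)² + (-9)²) = √81 = 9
|V_3V_1| = √((-8)² + (-6)²) = √100 = 10
Perimeter = 17 + 9 + 10 = 36.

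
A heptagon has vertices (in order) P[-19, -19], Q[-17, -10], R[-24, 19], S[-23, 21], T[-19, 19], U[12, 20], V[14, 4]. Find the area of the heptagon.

915.5

Apply the shoelace formula: 2A = Σ (x_i·y_{i+1} − x_{i+1}·y_i), indices taken mod 7.
P→Q: (-19)(-10) − (-17)(-19) = -133
Q→R: (-17)(19) − (-24)(-10) = -563
R→S: (-24)(21) − (-23)(19) = -67
S→T: (-23)(19) − (-19)(21) = -38
T→U: (-19)(20) − (12)(19) = -608
U→V: (12)(4) − (14)(20) = -232
V→P: (14)(-19) − (-19)(4) = -190
Σ = -1831
Area = |Σ|/2 = 915.5.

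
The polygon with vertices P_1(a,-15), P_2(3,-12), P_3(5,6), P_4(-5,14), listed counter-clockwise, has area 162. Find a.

-1

Write out the shoelace sum; only the two edges meeting at P_1 involve a:
2·Area = [((-5)·(-15) − a·14) + (a·(-12) − 3·(-15))] + 178
       = -26·a + 298 = 324
⇒ a = -1.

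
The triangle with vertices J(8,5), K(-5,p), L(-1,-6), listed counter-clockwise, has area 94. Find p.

The doubled signed area Σ (x_i y_{i+1} − x_{i+1} y_i) is linear in p.
With p=0 it equals 98; the coefficient of p is 9 (from the two edges through K).
So 9·p + 98 = 2·94 = 188 ⇒ p = 10.

10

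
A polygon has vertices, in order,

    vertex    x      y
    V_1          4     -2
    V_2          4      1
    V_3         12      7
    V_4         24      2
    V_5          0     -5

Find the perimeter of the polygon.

56

|V_1V_2| = √((0)² + (3)²) = √9 = 3
|V_2V_3| = √((8)² + (6)²) = √100 = 10
|V_3V_4| = √((12)² + (-5)²) = √169 = 13
|V_4V_5| = √((-24)² + (-7)²) = √625 = 25
|V_5V_1| = √((4)² + (3)²) = √25 = 5
Perimeter = 3 + 10 + 13 + 25 + 5 = 56.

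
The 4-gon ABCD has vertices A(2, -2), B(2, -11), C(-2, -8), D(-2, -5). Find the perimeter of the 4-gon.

|AB| = √((0)² + (-9)²) = √81 = 9
|BC| = √((-4)² + (3)²) = √25 = 5
|CD| = √((0)² + (3)²) = √9 = 3
|DA| = √((4)² + (3)²) = √25 = 5
Perimeter = 9 + 5 + 3 + 5 = 22.

22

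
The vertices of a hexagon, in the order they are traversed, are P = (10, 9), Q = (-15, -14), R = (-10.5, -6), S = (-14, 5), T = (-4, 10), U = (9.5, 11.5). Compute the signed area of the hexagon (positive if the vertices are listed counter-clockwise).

Σ = (-5) + (-57) + (-136.5) + (-120) + (-141) + (-29.5) = -489
Signed area = Σ/2 = -244.5 (negative ⇒ clockwise traversal).

-244.5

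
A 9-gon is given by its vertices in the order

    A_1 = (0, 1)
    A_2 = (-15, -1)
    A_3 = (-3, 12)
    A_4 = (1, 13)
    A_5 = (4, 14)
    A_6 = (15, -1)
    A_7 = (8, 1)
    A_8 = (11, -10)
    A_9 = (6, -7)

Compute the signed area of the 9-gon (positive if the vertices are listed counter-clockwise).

Σ = (15) + (-183) + (-51) + (-38) + (-214) + (23) + (-91) + (-17) + (6) = -550
Signed area = Σ/2 = -275 (negative ⇒ clockwise traversal).

-275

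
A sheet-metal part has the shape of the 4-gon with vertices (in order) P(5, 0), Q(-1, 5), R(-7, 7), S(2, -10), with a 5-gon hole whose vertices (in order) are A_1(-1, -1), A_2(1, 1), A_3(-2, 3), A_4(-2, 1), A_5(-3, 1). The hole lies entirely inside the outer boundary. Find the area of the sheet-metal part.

Outer boundary:
Apply the shoelace formula: 2A = Σ (x_i·y_{i+1} − x_{i+1}·y_i), indices taken mod 4.
Cross-terms: 25, 28, 56, 50  ⇒  Σ = 159
Area = |Σ|/2 = 79.5.
Hole:
Apply the shoelace formula: 2A = Σ (x_i·y_{i+1} − x_{i+1}·y_i), indices taken mod 5.
Cross-terms: 0, 5, 4, 1, 4  ⇒  Σ = 14
Area = |Σ|/2 = 7.
Net area = 79.5 − 7 = 72.5.

72.5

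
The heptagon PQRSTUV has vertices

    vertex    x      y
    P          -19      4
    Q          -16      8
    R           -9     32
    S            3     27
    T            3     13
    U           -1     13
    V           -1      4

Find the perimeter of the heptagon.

88

|PQ| = √((3)² + (4)²) = √25 = 5
|QR| = √((7)² + (24)²) = √625 = 25
|RS| = √((12)² + (-5)²) = √169 = 13
|ST| = √((0)² + (-14)²) = √196 = 14
|TU| = √((-4)² + (0)²) = √16 = 4
|UV| = √((0)² + (-9)²) = √81 = 9
|VP| = √((-18)² + (0)²) = √324 = 18
Perimeter = 5 + 25 + 13 + 14 + 4 + 9 + 18 = 88.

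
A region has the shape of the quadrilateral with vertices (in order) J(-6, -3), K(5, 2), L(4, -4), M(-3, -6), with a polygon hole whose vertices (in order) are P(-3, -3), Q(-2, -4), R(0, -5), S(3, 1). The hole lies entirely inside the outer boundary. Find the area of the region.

31.5

Outer boundary:
Apply the surveyor's formula: 2A = Σ (x_i·y_{i+1} − x_{i+1}·y_i), indices taken mod 4.
Cross-terms: 3, -28, -36, -27  ⇒  Σ = -88
Area = |Σ|/2 = 44.
Hole:
Cross-terms: 6, 10, 15, -6  ⇒  Σ = 25
Area = |Σ|/2 = 12.5.
Net area = 44 − 12.5 = 31.5.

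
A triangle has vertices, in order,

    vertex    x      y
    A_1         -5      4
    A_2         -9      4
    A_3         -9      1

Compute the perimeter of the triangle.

12

|A_1A_2| = √((-4)² + (0)²) = √16 = 4
|A_2A_3| = √((0)² + (-3)²) = √9 = 3
|A_3A_1| = √((4)² + (3)²) = √25 = 5
Perimeter = 4 + 3 + 5 = 12.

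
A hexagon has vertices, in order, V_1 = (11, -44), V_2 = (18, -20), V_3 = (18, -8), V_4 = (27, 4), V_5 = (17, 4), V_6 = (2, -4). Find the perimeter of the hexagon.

|V_1V_2| = √((7)² + (24)²) = √625 = 25
|V_2V_3| = √((0)² + (12)²) = √144 = 12
|V_3V_4| = √((9)² + (12)²) = √225 = 15
|V_4V_5| = √((-10)² + (0)²) = √100 = 10
|V_5V_6| = √((-15)² + (-8)²) = √289 = 17
|V_6V_1| = √((9)² + (-40)²) = √1681 = 41
Perimeter = 25 + 12 + 15 + 10 + 17 + 41 = 120.

120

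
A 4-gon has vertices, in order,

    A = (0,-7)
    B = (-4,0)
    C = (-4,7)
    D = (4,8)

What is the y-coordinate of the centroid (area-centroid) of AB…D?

58/27

Apply the surveyor's formula. First the cross-terms c_i = x_i·y_{i+1} − x_{i+1}·y_i:
  -28, -28, -60, -28  ⇒  2A = -144, A = -72.
Then Σ (y_i + y_{i+1})·c_i = -928, so ȳ = -928 / (6·(-72)) = 58/27.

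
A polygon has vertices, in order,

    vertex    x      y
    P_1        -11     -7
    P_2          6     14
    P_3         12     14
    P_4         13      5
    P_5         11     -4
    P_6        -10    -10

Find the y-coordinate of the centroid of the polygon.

309/205

Apply Gauss's area formula. First the cross-terms c_i = x_i·y_{i+1} − x_{i+1}·y_i:
  -112, -84, -122, -107, -150, -40  ⇒  2A = -615, A = -307.5.
Then Σ (y_i + y_{i+1})·c_i = -2781, so ȳ = -2781 / (6·(-307.5)) = 309/205.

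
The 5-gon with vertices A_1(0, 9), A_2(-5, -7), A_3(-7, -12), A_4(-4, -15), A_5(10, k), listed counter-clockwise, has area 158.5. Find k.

9

The doubled signed area Σ (x_i y_{i+1} − x_{i+1} y_i) is linear in k.
With k=0 it equals 353; the coefficient of k is -4 (from the two edges through A_5).
So -4·k + 353 = 2·158.5 = 317 ⇒ k = 9.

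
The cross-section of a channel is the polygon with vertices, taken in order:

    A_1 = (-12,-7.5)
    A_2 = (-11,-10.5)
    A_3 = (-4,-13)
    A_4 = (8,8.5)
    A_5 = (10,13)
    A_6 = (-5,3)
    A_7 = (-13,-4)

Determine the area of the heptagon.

218.5

Apply Gauss's area formula: 2A = Σ (x_i·y_{i+1} − x_{i+1}·y_i), indices taken mod 7.
A_1→A_2: (-12)(-10.5) − (-11)(-7.5) = 43.5
A_2→A_3: (-11)(-13) − (-4)(-10.5) = 101
A_3→A_4: (-4)(8.5) − (8)(-13) = 70
A_4→A_5: (8)(13) − (10)(8.5) = 19
A_5→A_6: (10)(3) − (-5)(13) = 95
A_6→A_7: (-5)(-4) − (-13)(3) = 59
A_7→A_1: (-13)(-7.5) − (-12)(-4) = 49.5
Σ = 437
Area = |Σ|/2 = 218.5.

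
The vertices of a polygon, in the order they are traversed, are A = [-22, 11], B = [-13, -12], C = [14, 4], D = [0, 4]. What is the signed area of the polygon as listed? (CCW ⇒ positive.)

333.5

Apply the shoelace (surveyor's) formula: 2A = Σ (x_i·y_{i+1} − x_{i+1}·y_i), indices taken mod 4.
Σ = (407) + (116) + (56) + (88) = 667
Signed area = Σ/2 = 333.5 (positive ⇒ counter-clockwise traversal).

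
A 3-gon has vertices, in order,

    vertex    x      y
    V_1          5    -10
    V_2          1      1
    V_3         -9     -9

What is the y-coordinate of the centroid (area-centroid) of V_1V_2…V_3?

-6

Apply Gauss's area formula. First the cross-terms c_i = x_i·y_{i+1} − x_{i+1}·y_i:
  15, 0, 135  ⇒  2A = 150, A = 75.
Then Σ (y_i + y_{i+1})·c_i = -2700, so ȳ = -2700 / (6·75) = -6.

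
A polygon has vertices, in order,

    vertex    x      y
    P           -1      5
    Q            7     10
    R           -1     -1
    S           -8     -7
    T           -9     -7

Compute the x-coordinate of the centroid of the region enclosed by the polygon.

Apply Gauss's area formula. First the cross-terms c_i = x_i·y_{i+1} − x_{i+1}·y_i:
  -45, 3, -1, -7, -52  ⇒  2A = -102, A = -51.
Then Σ (x_i + x_{i+1})·c_i = 396, so x̄ = 396 / (6·(-51)) = -22/17.

-22/17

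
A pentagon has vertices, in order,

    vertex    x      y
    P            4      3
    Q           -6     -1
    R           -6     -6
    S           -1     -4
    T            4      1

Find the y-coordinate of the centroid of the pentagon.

Apply the shoelace (surveyor's) formula. First the cross-terms c_i = x_i·y_{i+1} − x_{i+1}·y_i:
  14, 30, 18, 15, 8  ⇒  2A = 85, A = 42.5.
Then Σ (y_i + y_{i+1})·c_i = -375, so ȳ = -375 / (6·42.5) = -25/17.

-25/17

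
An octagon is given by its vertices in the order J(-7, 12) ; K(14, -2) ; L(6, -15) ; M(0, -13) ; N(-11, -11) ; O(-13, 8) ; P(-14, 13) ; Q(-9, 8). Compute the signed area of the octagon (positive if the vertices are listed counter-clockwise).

-454

Apply Gauss's area formula: 2A = Σ (x_i·y_{i+1} − x_{i+1}·y_i), indices taken mod 8.
Σ = (-154) + (-198) + (-78) + (-143) + (-231) + (-57) + (5) + (-52) = -908
Signed area = Σ/2 = -454 (negative ⇒ clockwise traversal).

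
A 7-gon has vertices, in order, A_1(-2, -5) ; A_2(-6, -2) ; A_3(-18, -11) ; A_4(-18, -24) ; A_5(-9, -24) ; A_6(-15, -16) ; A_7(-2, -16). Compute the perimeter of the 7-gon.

76

|A_1A_2| = √((-4)² + (3)²) = √25 = 5
|A_2A_3| = √((-12)² + (-9)²) = √225 = 15
|A_3A_4| = √((0)² + (-13)²) = √169 = 13
|A_4A_5| = √((9)² + (0)²) = √81 = 9
|A_5A_6| = √((-6)² + (8)²) = √100 = 10
|A_6A_7| = √((13)² + (0)²) = √169 = 13
|A_7A_1| = √((0)² + (11)²) = √121 = 11
Perimeter = 5 + 15 + 13 + 9 + 10 + 13 + 11 = 76.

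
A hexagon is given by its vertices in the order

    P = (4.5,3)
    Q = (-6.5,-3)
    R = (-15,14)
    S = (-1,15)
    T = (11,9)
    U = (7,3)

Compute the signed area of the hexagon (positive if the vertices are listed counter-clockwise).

-268.75

Σ = (6) + (-136) + (-211) + (-174) + (-30) + (7.5) = -537.5
Signed area = Σ/2 = -268.75 (negative ⇒ clockwise traversal).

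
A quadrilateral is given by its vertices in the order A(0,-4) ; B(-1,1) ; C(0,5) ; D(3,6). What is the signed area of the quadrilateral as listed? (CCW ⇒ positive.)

A→B: (0)(1) − (-1)(-4) = -4
B→C: (-1)(5) − (0)(1) = -5
C→D: (0)(6) − (3)(5) = -15
D→A: (3)(-4) − (0)(6) = -12
Σ = -36
Signed area = Σ/2 = -18 (negative ⇒ clockwise traversal).

-18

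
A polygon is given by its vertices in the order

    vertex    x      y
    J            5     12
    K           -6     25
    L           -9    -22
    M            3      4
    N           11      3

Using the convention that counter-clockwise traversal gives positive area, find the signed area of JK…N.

Apply Gauss's area formula: 2A = Σ (x_i·y_{i+1} − x_{i+1}·y_i), indices taken mod 5.
J→K: (5)(25) − (-6)(12) = 197
K→L: (-6)(-22) − (-9)(25) = 357
L→M: (-9)(4) − (3)(-22) = 30
M→N: (3)(3) − (11)(4) = -35
N→J: (11)(12) − (5)(3) = 117
Σ = 666
Signed area = Σ/2 = 333 (positive ⇒ counter-clockwise traversal).

333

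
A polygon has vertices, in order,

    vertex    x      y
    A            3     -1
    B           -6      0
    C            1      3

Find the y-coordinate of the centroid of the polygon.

Apply Gauss's area formula. First the cross-terms c_i = x_i·y_{i+1} − x_{i+1}·y_i:
  -6, -18, -10  ⇒  2A = -34, A = -17.
Then Σ (y_i + y_{i+1})·c_i = -68, so ȳ = -68 / (6·(-17)) = 2/3.

2/3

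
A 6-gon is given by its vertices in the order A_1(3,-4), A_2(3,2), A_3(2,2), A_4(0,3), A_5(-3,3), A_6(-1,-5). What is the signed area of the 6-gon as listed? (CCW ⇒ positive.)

Cross-terms: 18, 2, 6, 9, 18, 19  ⇒  Σ = 72
Signed area = Σ/2 = 36 (positive ⇒ counter-clockwise traversal).

36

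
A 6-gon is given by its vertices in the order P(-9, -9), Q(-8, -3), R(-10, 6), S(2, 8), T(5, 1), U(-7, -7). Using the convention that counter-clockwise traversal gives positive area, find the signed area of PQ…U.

Apply the shoelace (surveyor's) formula: 2A = Σ (x_i·y_{i+1} − x_{i+1}·y_i), indices taken mod 6.
P→Q: (-9)(-3) − (-8)(-9) = -45
Q→R: (-8)(6) − (-10)(-3) = -78
R→S: (-10)(8) − (2)(6) = -92
S→T: (2)(1) − (5)(8) = -38
T→U: (5)(-7) − (-7)(1) = -28
U→P: (-7)(-9) − (-9)(-7) = 0
Σ = -281
Signed area = Σ/2 = -140.5 (negative ⇒ clockwise traversal).

-140.5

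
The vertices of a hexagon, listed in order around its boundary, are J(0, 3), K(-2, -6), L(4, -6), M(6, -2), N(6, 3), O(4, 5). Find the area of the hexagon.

Apply the shoelace formula: 2A = Σ (x_i·y_{i+1} − x_{i+1}·y_i), indices taken mod 6.
J→K: (0)(-6) − (-2)(3) = 6
K→L: (-2)(-6) − (4)(-6) = 36
L→M: (4)(-2) − (6)(-6) = 28
M→N: (6)(3) − (6)(-2) = 30
N→O: (6)(5) − (4)(3) = 18
O→J: (4)(3) − (0)(5) = 12
Σ = 130
Area = |Σ|/2 = 65.

65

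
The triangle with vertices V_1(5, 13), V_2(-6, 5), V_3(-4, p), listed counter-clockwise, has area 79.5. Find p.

-8

Write out the shoelace sum; only the two edges meeting at V_3 involve p:
2·Area = [((-6)·p − (-4)·5) + ((-4)·13 − 5·p)] + 103
       = -11·p + 71 = 159
⇒ p = -8.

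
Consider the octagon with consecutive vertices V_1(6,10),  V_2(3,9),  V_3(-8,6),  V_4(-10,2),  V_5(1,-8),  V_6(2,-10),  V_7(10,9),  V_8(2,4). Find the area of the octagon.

Apply the surveyor's formula: 2A = Σ (x_i·y_{i+1} − x_{i+1}·y_i), indices taken mod 8.
Cross-terms: 24, 90, 44, 78, 6, 118, 22, -4  ⇒  Σ = 378
Area = |Σ|/2 = 189.

189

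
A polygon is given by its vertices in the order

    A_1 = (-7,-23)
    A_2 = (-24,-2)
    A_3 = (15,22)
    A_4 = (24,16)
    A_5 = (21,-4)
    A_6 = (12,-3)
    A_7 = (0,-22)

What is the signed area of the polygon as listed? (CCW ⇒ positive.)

Apply the shoelace formula: 2A = Σ (x_i·y_{i+1} − x_{i+1}·y_i), indices taken mod 7.
Σ = (-538) + (-498) + (-288) + (-432) + (-15) + (-264) + (-154) = -2189
Signed area = Σ/2 = -1094.5 (negative ⇒ clockwise traversal).

-1094.5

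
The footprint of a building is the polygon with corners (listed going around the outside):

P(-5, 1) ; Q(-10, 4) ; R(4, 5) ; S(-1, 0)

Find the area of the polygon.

Σ = (-10) + (-66) + (5) + (-1) = -72
Area = |Σ|/2 = 36.

36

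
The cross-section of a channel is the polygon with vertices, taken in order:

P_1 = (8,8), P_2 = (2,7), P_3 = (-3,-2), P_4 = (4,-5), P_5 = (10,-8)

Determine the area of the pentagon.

121

Apply the shoelace (surveyor's) formula: 2A = Σ (x_i·y_{i+1} − x_{i+1}·y_i), indices taken mod 5.
Σ = (40) + (17) + (23) + (18) + (144) = 242
Area = |Σ|/2 = 121.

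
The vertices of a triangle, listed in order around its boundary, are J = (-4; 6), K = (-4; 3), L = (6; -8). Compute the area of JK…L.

J→K: (-4)(3) − (-4)(6) = 12
K→L: (-4)(-8) − (6)(3) = 14
L→J: (6)(6) − (-4)(-8) = 4
Σ = 30
Area = |Σ|/2 = 15.

15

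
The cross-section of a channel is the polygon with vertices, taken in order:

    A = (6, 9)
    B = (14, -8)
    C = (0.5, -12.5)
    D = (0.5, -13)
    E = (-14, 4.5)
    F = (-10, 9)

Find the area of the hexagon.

375

Apply the shoelace (surveyor's) formula: 2A = Σ (x_i·y_{i+1} − x_{i+1}·y_i), indices taken mod 6.
Σ = (-174) + (-171) + (-0.25) + (-179.75) + (-81) + (-144) = -750
Area = |Σ|/2 = 375.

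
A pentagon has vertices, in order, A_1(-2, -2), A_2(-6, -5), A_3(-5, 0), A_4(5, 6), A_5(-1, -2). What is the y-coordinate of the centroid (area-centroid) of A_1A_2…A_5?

Apply the surveyor's formula. First the cross-terms c_i = x_i·y_{i+1} − x_{i+1}·y_i:
  -2, -25, -30, -4, -2  ⇒  2A = -63, A = -31.5.
Then Σ (y_i + y_{i+1})·c_i = -49, so ȳ = -49 / (6·(-31.5)) = 7/27.

7/27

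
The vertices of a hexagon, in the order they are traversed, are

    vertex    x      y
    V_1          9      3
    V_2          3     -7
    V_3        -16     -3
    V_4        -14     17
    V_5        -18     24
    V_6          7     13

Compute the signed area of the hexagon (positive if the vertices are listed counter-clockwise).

-517.5

Apply the surveyor's formula: 2A = Σ (x_i·y_{i+1} − x_{i+1}·y_i), indices taken mod 6.
Cross-terms: -72, -121, -314, -30, -402, -96  ⇒  Σ = -1035
Signed area = Σ/2 = -517.5 (negative ⇒ clockwise traversal).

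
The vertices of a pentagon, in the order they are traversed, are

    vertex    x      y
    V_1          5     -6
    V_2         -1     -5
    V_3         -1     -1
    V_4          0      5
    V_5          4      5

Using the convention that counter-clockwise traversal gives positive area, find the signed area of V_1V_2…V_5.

-54.5

Σ = (-31) + (-4) + (-5) + (-20) + (-49) = -109
Signed area = Σ/2 = -54.5 (negative ⇒ clockwise traversal).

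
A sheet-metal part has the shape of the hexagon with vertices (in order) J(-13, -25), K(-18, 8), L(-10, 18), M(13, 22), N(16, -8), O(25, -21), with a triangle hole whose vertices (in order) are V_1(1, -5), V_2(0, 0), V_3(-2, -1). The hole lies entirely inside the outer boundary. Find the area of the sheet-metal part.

1365.5

Outer boundary:
Apply the shoelace (surveyor's) formula: 2A = Σ (x_i·y_{i+1} − x_{i+1}·y_i), indices taken mod 6.
Cross-terms: -554, -244, -454, -456, -136, -898  ⇒  Σ = -2742
Area = |Σ|/2 = 1371.
Hole:
Apply the surveyor's formula: 2A = Σ (x_i·y_{i+1} − x_{i+1}·y_i), indices taken mod 3.
Σ = (0) + (0) + (11) = 11
Area = |Σ|/2 = 5.5.
Net area = 1371 − 5.5 = 1365.5.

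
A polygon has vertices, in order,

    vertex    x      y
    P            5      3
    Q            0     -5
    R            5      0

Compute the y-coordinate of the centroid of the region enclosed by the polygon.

-2/3

Apply Gauss's area formula. First the cross-terms c_i = x_i·y_{i+1} − x_{i+1}·y_i:
  -25, 25, 15  ⇒  2A = 15, A = 7.5.
Then Σ (y_i + y_{i+1})·c_i = -30, so ȳ = -30 / (6·7.5) = -2/3.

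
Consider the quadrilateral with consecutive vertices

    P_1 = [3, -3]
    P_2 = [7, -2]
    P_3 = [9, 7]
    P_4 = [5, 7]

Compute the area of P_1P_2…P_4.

37

Apply Gauss's area formula: 2A = Σ (x_i·y_{i+1} − x_{i+1}·y_i), indices taken mod 4.
P_1→P_2: (3)(-2) − (7)(-3) = 15
P_2→P_3: (7)(7) − (9)(-2) = 67
P_3→P_4: (9)(7) − (5)(7) = 28
P_4→P_1: (5)(-3) − (3)(7) = -36
Σ = 74
Area = |Σ|/2 = 37.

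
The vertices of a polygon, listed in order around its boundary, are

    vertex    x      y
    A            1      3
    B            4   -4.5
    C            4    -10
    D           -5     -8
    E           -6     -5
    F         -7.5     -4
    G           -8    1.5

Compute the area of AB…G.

112.875

Apply Gauss's area formula: 2A = Σ (x_i·y_{i+1} − x_{i+1}·y_i), indices taken mod 7.
Σ = (-16.5) + (-22) + (-82) + (-23) + (-13.5) + (-43.25) + (-25.5) = -225.75
Area = |Σ|/2 = 112.875.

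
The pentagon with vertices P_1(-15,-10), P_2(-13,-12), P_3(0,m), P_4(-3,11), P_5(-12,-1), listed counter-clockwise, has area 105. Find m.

8

The doubled signed area Σ (x_i y_{i+1} − x_{i+1} y_i) is linear in m.
With m=0 it equals 290; the coefficient of m is -10 (from the two edges through P_3).
So -10·m + 290 = 2·105 = 210 ⇒ m = 8.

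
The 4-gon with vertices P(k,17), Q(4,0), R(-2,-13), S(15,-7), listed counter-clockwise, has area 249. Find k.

Write out the shoelace sum; only the two edges meeting at P involve k:
2·Area = [(15·17 − k·(-7)) + (k·0 − 4·17)] + 157
       = 7·k + 344 = 498
⇒ k = 22.

22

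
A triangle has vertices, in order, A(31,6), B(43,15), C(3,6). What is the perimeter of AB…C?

|AB| = √((12)² + (9)²) = √225 = 15
|BC| = √((-40)² + (-9)²) = √1681 = 41
|CA| = √((28)² + (0)²) = √784 = 28
Perimeter = 15 + 41 + 28 = 84.

84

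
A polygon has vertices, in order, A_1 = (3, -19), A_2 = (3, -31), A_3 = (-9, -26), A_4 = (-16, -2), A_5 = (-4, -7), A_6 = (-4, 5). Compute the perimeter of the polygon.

100

|A_1A_2| = √((0)² + (-12)²) = √144 = 12
|A_2A_3| = √((-12)² + (5)²) = √169 = 13
|A_3A_4| = √((-7)² + (24)²) = √625 = 25
|A_4A_5| = √((12)² + (-5)²) = √169 = 13
|A_5A_6| = √((0)² + (12)²) = √144 = 12
|A_6A_1| = √((7)² + (-24)²) = √625 = 25
Perimeter = 12 + 13 + 25 + 13 + 12 + 25 = 100.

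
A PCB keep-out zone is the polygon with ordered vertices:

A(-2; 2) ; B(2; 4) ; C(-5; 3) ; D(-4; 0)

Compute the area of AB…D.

Apply Gauss's area formula: 2A = Σ (x_i·y_{i+1} − x_{i+1}·y_i), indices taken mod 4.
Σ = (-12) + (26) + (12) + (-8) = 18
Area = |Σ|/2 = 9.

9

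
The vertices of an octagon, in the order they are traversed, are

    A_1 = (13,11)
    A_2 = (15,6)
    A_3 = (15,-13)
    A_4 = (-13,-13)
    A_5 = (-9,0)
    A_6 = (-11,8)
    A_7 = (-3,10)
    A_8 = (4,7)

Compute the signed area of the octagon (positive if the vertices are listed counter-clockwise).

Σ = (-87) + (-285) + (-364) + (-117) + (-72) + (-86) + (-61) + (-47) = -1119
Signed area = Σ/2 = -559.5 (negative ⇒ clockwise traversal).

-559.5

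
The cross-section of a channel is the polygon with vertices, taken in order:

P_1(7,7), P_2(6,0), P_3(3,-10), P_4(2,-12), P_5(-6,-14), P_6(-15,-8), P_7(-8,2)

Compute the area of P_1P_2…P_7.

Apply the shoelace formula: 2A = Σ (x_i·y_{i+1} − x_{i+1}·y_i), indices taken mod 7.
Σ = (-42) + (-60) + (-16) + (-100) + (-162) + (-94) + (-70) = -544
Area = |Σ|/2 = 272.

272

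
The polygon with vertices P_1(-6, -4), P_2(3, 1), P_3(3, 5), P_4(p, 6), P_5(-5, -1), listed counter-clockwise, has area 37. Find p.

The doubled signed area Σ (x_i y_{i+1} − x_{i+1} y_i) is linear in p.
With p=0 it equals 80; the coefficient of p is -6 (from the two edges through P_4).
So -6·p + 80 = 2·37 = 74 ⇒ p = 1.

1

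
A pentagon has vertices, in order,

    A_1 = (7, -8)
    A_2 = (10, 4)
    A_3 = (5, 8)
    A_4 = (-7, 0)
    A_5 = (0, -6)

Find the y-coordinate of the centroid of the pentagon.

-26/231

Apply the surveyor's formula. First the cross-terms c_i = x_i·y_{i+1} − x_{i+1}·y_i:
  108, 60, 56, 42, 42  ⇒  2A = 308, A = 154.
Then Σ (y_i + y_{i+1})·c_i = -104, so ȳ = -104 / (6·154) = -26/231.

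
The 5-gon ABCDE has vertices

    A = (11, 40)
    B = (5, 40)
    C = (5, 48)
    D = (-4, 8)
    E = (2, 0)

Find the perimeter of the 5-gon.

|AB| = √((-6)² + (0)²) = √36 = 6
|BC| = √((0)² + (8)²) = √64 = 8
|CD| = √((-9)² + (-40)²) = √1681 = 41
|DE| = √((6)² + (-8)²) = √100 = 10
|EA| = √((9)² + (40)²) = √1681 = 41
Perimeter = 6 + 8 + 41 + 10 + 41 = 106.

106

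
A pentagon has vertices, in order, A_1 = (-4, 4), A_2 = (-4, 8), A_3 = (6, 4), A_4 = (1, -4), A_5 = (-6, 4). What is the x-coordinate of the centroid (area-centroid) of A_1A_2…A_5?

2/51

Apply the surveyor's formula. First the cross-terms c_i = x_i·y_{i+1} − x_{i+1}·y_i:
  -16, -64, -28, -20, -8  ⇒  2A = -136, A = -68.
Then Σ (x_i + x_{i+1})·c_i = -16, so x̄ = -16 / (6·(-68)) = 2/51.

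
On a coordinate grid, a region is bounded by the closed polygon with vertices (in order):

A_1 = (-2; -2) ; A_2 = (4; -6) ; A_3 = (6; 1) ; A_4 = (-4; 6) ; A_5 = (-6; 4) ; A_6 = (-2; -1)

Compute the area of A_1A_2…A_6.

68

A_1→A_2: (-2)(-6) − (4)(-2) = 20
A_2→A_3: (4)(1) − (6)(-6) = 40
A_3→A_4: (6)(6) − (-4)(1) = 40
A_4→A_5: (-4)(4) − (-6)(6) = 20
A_5→A_6: (-6)(-1) − (-2)(4) = 14
A_6→A_1: (-2)(-2) − (-2)(-1) = 2
Σ = 136
Area = |Σ|/2 = 68.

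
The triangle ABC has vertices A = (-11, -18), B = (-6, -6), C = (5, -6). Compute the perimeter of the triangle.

|AB| = √((5)² + (12)²) = √169 = 13
|BC| = √((11)² + (0)²) = √121 = 11
|CA| = √((-16)² + (-12)²) = √400 = 20
Perimeter = 13 + 11 + 20 = 44.

44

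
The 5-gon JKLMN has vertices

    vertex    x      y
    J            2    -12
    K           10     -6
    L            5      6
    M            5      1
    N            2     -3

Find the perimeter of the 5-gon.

42

|JK| = √((8)² + (6)²) = √100 = 10
|KL| = √((-5)² + (12)²) = √169 = 13
|LM| = √((0)² + (-5)²) = √25 = 5
|MN| = √((-3)² + (-4)²) = √25 = 5
|NJ| = √((0)² + (-9)²) = √81 = 9
Perimeter = 10 + 13 + 5 + 5 + 9 = 42.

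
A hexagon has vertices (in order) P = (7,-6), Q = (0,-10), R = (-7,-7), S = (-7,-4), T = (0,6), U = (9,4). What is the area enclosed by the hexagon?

P→Q: (7)(-10) − (0)(-6) = -70
Q→R: (0)(-7) − (-7)(-10) = -70
R→S: (-7)(-4) − (-7)(-7) = -21
S→T: (-7)(6) − (0)(-4) = -42
T→U: (0)(4) − (9)(6) = -54
U→P: (9)(-6) − (7)(4) = -82
Σ = -339
Area = |Σ|/2 = 169.5.

169.5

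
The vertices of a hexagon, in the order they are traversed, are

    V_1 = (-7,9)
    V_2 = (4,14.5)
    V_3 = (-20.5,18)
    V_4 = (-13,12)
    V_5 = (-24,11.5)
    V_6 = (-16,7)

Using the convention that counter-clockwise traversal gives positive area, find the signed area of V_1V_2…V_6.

Σ = (-137.5) + (369.25) + (-12) + (138.5) + (16) + (-95) = 279.25
Signed area = Σ/2 = 139.625 (positive ⇒ counter-clockwise traversal).

139.625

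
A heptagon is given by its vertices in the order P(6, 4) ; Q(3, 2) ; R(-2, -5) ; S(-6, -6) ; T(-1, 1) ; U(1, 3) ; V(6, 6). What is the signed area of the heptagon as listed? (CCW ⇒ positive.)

Apply the shoelace formula: 2A = Σ (x_i·y_{i+1} − x_{i+1}·y_i), indices taken mod 7.
Cross-terms: 0, -11, -18, -12, -4, -12, -12  ⇒  Σ = -69
Signed area = Σ/2 = -34.5 (negative ⇒ clockwise traversal).

-34.5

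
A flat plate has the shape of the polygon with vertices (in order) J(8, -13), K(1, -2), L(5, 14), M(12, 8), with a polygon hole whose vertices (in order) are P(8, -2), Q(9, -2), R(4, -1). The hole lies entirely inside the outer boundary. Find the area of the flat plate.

163

Outer boundary:
Σ = (-3) + (24) + (-128) + (-220) = -327
Area = |Σ|/2 = 163.5.
Hole:
Apply Gauss's area formula: 2A = Σ (x_i·y_{i+1} − x_{i+1}·y_i), indices taken mod 3.
Cross-terms: 2, -1, 0  ⇒  Σ = 1
Area = |Σ|/2 = 0.5.
Net area = 163.5 − 0.5 = 163.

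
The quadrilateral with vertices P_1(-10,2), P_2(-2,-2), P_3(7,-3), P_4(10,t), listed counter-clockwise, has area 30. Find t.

-2

Write out the shoelace sum; only the two edges meeting at P_4 involve t:
2·Area = [(7·t − 10·(-3)) + (10·2 − (-10)·t)] + 44
       = 17·t + 94 = 60
⇒ t = -2.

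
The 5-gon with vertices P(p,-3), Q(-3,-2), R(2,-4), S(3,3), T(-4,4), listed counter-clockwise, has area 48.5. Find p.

The doubled signed area Σ (x_i y_{i+1} − x_{i+1} y_i) is linear in p.
With p=0 it equals 61; the coefficient of p is -6 (from the two edges through P).
So -6·p + 61 = 2·48.5 = 97 ⇒ p = -6.

-6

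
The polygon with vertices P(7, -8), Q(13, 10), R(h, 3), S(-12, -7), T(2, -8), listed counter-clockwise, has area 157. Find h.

The doubled signed area Σ (x_i y_{i+1} − x_{i+1} y_i) is linear in h.
With h=0 it equals 399; the coefficient of h is -17 (from the two edges through R).
So -17·h + 399 = 2·157 = 314 ⇒ h = 5.

5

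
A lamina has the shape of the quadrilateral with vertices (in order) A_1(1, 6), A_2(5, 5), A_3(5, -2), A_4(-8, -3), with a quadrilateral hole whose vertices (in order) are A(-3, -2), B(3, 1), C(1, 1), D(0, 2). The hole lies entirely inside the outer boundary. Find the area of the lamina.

Outer boundary:
Σ = (-25) + (-35) + (-31) + (-45) = -136
Area = |Σ|/2 = 68.
Hole:
Σ = (3) + (2) + (2) + (6) = 13
Area = |Σ|/2 = 6.5.
Net area = 68 − 6.5 = 61.5.

61.5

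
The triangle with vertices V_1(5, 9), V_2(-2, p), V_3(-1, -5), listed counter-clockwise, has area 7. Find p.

-5

Write out the shoelace sum; only the two edges meeting at V_2 involve p:
2·Area = [(5·p − (-2)·9) + ((-2)·(-5) − (-1)·p)] + 16
       = 6·p + 44 = 14
⇒ p = -5.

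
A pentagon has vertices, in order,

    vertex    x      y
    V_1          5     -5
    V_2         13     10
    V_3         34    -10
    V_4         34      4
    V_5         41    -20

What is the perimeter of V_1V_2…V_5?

|V_1V_2| = √((8)² + (15)²) = √289 = 17
|V_2V_3| = √((21)² + (-20)²) = √841 = 29
|V_3V_4| = √((0)² + (14)²) = √196 = 14
|V_4V_5| = √((7)² + (-24)²) = √625 = 25
|V_5V_1| = √((-36)² + (15)²) = √1521 = 39
Perimeter = 17 + 29 + 14 + 25 + 39 = 124.

124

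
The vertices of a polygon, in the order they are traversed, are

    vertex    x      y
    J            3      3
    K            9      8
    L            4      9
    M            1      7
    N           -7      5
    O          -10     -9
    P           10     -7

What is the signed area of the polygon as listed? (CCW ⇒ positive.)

221.5

Σ = (-3) + (49) + (19) + (54) + (113) + (160) + (51) = 443
Signed area = Σ/2 = 221.5 (positive ⇒ counter-clockwise traversal).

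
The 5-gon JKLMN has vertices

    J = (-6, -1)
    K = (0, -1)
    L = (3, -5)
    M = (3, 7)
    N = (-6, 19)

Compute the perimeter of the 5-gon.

58

|JK| = √((6)² + (0)²) = √36 = 6
|KL| = √((3)² + (-4)²) = √25 = 5
|LM| = √((0)² + (12)²) = √144 = 12
|MN| = √((-9)² + (12)²) = √225 = 15
|NJ| = √((0)² + (-20)²) = √400 = 20
Perimeter = 6 + 5 + 12 + 15 + 20 = 58.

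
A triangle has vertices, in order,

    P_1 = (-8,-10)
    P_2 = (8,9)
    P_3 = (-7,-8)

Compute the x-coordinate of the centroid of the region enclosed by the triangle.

Apply the shoelace (surveyor's) formula. First the cross-terms c_i = x_i·y_{i+1} − x_{i+1}·y_i:
  8, -1, 6  ⇒  2A = 13, A = 6.5.
Then Σ (x_i + x_{i+1})·c_i = -91, so x̄ = -91 / (6·6.5) = -7/3.

-7/3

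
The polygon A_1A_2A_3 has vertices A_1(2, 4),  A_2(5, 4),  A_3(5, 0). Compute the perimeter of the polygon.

12

|A_1A_2| = √((3)² + (0)²) = √9 = 3
|A_2A_3| = √((0)² + (-4)²) = √16 = 4
|A_3A_1| = √((-3)² + (4)²) = √25 = 5
Perimeter = 3 + 4 + 5 = 12.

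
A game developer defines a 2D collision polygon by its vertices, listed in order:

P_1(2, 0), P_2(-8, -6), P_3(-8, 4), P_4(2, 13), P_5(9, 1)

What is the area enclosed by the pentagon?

Apply the shoelace formula: 2A = Σ (x_i·y_{i+1} − x_{i+1}·y_i), indices taken mod 5.
Σ = (-12) + (-80) + (-112) + (-115) + (-2) = -321
Area = |Σ|/2 = 160.5.

160.5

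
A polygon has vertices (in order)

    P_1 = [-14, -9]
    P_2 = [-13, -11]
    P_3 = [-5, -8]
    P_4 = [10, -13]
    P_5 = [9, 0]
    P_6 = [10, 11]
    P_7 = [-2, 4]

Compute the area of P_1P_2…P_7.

Apply the surveyor's formula: 2A = Σ (x_i·y_{i+1} − x_{i+1}·y_i), indices taken mod 7.
Σ = (37) + (49) + (145) + (117) + (99) + (62) + (74) = 583
Area = |Σ|/2 = 291.5.

291.5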